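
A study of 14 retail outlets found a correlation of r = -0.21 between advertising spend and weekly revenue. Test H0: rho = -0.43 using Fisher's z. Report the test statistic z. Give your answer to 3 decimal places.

z_r = atanh(-0.21) = -0.213171,  z_0 = atanh(-0.43) = -0.459897
SE = 1/√(n−3) = 1/√11 = 0.301511
z = (z_r − z_0)/SE = (-0.213171 − (-0.459897)) / 0.301511 = 0.246726 / 0.301511 = 0.818

0.818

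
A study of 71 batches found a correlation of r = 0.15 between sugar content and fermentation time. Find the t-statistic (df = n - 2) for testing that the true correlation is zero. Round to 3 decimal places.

1 − r² = 1 − 0.0225 = 0.9775;  √(1−r²) = 0.988686
√(n−2) = √69 = 8.306624
t = r·√(n−2)/√(1−r²) = 0.15 · 8.306624 / 0.988686 = 1.260

1.260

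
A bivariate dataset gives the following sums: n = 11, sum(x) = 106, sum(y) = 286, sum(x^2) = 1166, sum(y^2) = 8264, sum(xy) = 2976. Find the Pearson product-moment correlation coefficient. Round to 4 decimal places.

0.6359

S_xy = nΣxy − ΣxΣy = 11·2976 − 106·286 = 32736 − 30316 = 2420
S_xx = nΣx² − (Σx)² = 11·1166 − 106² = 12826 − 11236 = 1590
S_yy = nΣy² − (Σy)² = 11·8264 − 286² = 90904 − 81796 = 9108
r = S_xy / √(S_xx·S_yy) = 2420 / √(1590·9108) = 2420 / √14481720 = 2420 / 3805.4855 = 0.6359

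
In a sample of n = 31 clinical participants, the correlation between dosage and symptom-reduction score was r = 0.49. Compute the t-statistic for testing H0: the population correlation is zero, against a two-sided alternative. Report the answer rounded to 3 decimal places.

3.027

t = r·√(n−2) / √(1−r²) with r = 0.49, n = 31
  = 0.49·√29 / √(1 − 0.2401)
  = 0.49·5.385165 / 0.871722
  = 2.638731 / 0.871722 = 3.027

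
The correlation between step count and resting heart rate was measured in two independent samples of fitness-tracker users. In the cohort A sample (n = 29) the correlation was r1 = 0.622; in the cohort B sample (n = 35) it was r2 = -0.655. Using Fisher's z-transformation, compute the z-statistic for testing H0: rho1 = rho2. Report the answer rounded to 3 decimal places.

Fisher z-transforms: z1 = atanh(0.622) = 0.728261, z2 = atanh(-0.655) = -0.784006; difference d = 1.512267
Var(d) = 1/26 + 1/32 = 0.0384615 + 0.0312500 = 0.0697115
z = d/√Var(d) = 1.512267 / √0.0697115 = 1.512267 / 0.264029 = 5.728

5.728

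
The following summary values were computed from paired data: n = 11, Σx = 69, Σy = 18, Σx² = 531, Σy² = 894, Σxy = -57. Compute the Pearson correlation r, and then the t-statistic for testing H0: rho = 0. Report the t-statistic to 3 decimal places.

-2.154

S_xy = nΣxy − ΣxΣy = 11·(-57) − 69·18 = -627 − 1242 = -1869
S_xx = nΣx² − (Σx)² = 11·531 − 69² = 5841 − 4761 = 1080
S_yy = nΣy² − (Σy)² = 11·894 − 18² = 9834 − 324 = 9510
r = S_xy / √(S_xx·S_yy) = -1869 / √(1080·9510) = -1869 / √10270800 = -1869 / 3204.8089 = -0.5832
t = r·√(n−2)/√(1−r²) = -0.5832·√9 / √(1−0.340122) = -1.749600 / 0.812329 = -2.154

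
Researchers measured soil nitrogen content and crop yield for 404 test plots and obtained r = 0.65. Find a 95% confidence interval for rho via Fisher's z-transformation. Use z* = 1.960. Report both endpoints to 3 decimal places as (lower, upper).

Fisher z: z_r = atanh(r) = ½·ln((1+0.65)/(1−0.65)) = 0.775299
SE(z) = 1/√(n−3) = 1/√401 = 0.049938
95% ⇒ z* = 1.960; margin = 1.960·0.049938 = 0.097878
CI on z-scale: (0.677421, 0.873177)
Back-transform: tanh(0.677421) = 0.589840, tanh(0.873177) = 0.702985

(0.590, 0.703)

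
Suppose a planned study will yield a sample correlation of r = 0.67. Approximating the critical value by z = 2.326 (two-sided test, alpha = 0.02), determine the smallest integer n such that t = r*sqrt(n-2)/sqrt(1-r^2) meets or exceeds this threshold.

9

Need r·√(n−2)/√(1−r²) ≥ 2.326
√(n−2) ≥ 2.326·√(1−0.4489) / 0.67 = 2.326·0.742361 / 0.67 = 2.5772
n−2 ≥ 6.6420  ⇒  n ≥ 8.6420
Smallest integer n = 9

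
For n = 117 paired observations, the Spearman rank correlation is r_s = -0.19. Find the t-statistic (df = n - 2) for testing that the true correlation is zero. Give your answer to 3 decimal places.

-2.075

1 − r_s² = 1 − 0.0361 = 0.9639;  √(1−r_s²) = 0.981784
√(n−2) = √115 = 10.723805
t = r_s·√(n−2)/√(1−r_s²) = -0.19 · 10.723805 / 0.981784 = -2.075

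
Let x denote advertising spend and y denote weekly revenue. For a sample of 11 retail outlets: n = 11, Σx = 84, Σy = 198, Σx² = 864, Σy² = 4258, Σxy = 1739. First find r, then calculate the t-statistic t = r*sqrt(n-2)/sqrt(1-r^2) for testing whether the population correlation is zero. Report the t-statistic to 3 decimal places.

S_xy = nΣxy − ΣxΣy = 11·1739 − 84·198 = 19129 − 16632 = 2497
S_xx = nΣx² − (Σx)² = 11·864 − 84² = 9504 − 7056 = 2448
S_yy = nΣy² − (Σy)² = 11·4258 − 198² = 46838 − 39204 = 7634
r = S_xy / √(S_xx·S_yy) = 2497 / √(2448·7634) = 2497 / √18688032 = 2497 / 4322.9656 = 0.5776
t = r·√(n−2)/√(1−r²) = 0.5776·√9 / √(1−0.333622) = 1.732800 / 0.816320 = 2.123

2.123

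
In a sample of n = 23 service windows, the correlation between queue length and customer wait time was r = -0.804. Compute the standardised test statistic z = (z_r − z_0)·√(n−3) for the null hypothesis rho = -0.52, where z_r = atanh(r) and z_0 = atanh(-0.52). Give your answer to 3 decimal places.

-2.386

z_r = atanh(-0.804) = -1.109824,  z_0 = atanh(-0.52) = -0.576340
SE = 1/√(n−3) = 1/√20 = 0.223607
z = (z_r − z_0)/SE = (-1.109824 − (-0.576340)) / 0.223607 = -0.533484 / 0.223607 = -2.386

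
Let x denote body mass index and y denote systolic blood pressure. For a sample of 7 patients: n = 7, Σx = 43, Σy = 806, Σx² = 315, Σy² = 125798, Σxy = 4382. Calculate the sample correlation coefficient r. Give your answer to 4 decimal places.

-0.4394

Numerator: nΣxy − (Σx)(Σy) = 7·4382 − (43)(806) = -3984
Denominator: √[(nΣx²−(Σx)²)(nΣy²−(Σy)²)]
  nΣx²−(Σx)² = 7·315 − 1849 = 356;  nΣy²−(Σy)² = 7·125798 − 649636 = 230950
  √(356·230950) = √82218200 = 9067.4252
r = -3984 / 9067.4252 = -0.4394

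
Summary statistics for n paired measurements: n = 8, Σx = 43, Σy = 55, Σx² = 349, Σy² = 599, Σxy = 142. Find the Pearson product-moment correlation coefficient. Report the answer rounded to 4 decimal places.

-0.9521

Numerator: nΣxy − (Σx)(Σy) = 8·142 − (43)(55) = -1229
Denominator: √[(nΣx²−(Σx)²)(nΣy²−(Σy)²)]
  nΣx²−(Σx)² = 8·349 − 1849 = 943;  nΣy²−(Σy)² = 8·599 − 3025 = 1767
  √(943·1767) = √1666281 = 1290.8451
r = -1229 / 1290.8451 = -0.9521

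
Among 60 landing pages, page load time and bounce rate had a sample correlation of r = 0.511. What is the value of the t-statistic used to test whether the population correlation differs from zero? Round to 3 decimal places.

t = r·√(n−2) / √(1−r²) with r = 0.511, n = 60
  = 0.511·√58 / √(1 − 0.261121)
  = 0.511·7.615773 / 0.859581
  = 3.891660 / 0.859581 = 4.527

4.527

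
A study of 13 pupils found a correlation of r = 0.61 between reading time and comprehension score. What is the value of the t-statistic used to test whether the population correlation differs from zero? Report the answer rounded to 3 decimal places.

1 − r² = 1 − 0.3721 = 0.6279;  √(1−r²) = 0.792401
√(n−2) = √11 = 3.316625
t = r·√(n−2)/√(1−r²) = 0.61 · 3.316625 / 0.792401 = 2.553

2.553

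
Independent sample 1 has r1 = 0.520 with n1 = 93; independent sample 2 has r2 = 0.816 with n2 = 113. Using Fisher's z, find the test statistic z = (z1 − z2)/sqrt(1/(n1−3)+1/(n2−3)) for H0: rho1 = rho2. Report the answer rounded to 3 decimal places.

z1 = atanh(0.520) = 0.576340,  z2 = atanh(0.816) = 1.144728
SE = √(1/(n1−3) + 1/(n2−3)) = √(1/90 + 1/110) = √(0.0111111 + 0.0090909) = √0.0202020 = 0.142134
z = (z1 − z2)/SE = (0.576340 − 1.144728) / 0.142134 = -0.568388 / 0.142134 = -3.999

-3.999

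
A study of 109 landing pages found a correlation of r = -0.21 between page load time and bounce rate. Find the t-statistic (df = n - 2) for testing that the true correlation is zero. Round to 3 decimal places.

1 − r² = 1 − 0.0441 = 0.9559;  √(1−r²) = 0.977701
√(n−2) = √107 = 10.344080
t = r·√(n−2)/√(1−r²) = -0.21 · 10.344080 / 0.977701 = -2.222

-2.222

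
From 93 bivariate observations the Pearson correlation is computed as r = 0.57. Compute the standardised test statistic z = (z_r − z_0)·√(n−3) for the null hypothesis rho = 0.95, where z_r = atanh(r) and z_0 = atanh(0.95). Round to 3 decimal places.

z_r = atanh(0.57) = 0.647523,  z_0 = atanh(0.95) = 1.831781
SE = 1/√(n−3) = 1/√90 = 0.105409
z = (z_r − z_0)/SE = (0.647523 − 1.831781) / 0.105409 = -1.184258 / 0.105409 = -11.235

-11.235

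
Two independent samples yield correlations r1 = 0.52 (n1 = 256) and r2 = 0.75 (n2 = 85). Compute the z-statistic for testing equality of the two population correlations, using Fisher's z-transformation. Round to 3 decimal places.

z1 = atanh(0.52) = 0.576340,  z2 = atanh(0.75) = 0.972955
SE = √(1/(n1−3) + 1/(n2−3)) = √(1/253 + 1/82) = √(0.0039526 + 0.0121951) = √0.0161477 = 0.127074
z = (z1 − z2)/SE = (0.576340 − 0.972955) / 0.127074 = -0.396615 / 0.127074 = -3.121

-3.121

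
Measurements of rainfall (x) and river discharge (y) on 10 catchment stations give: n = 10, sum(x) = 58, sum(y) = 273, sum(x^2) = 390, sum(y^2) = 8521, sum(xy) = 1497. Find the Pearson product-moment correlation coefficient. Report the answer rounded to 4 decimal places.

-0.3611

Numerator: nΣxy − (Σx)(Σy) = 10·1497 − (58)(273) = -864
Denominator: √[(nΣx²−(Σx)²)(nΣy²−(Σy)²)]
  nΣx²−(Σx)² = 10·390 − 3364 = 536;  nΣy²−(Σy)² = 10·8521 − 74529 = 10681
  √(536·10681) = √5725016 = 2392.7006
r = -864 / 2392.7006 = -0.3611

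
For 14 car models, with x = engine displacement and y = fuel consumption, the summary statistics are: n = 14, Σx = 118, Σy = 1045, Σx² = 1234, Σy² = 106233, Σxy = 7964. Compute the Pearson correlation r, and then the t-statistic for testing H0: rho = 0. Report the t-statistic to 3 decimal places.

Numerator: nΣxy − (Σx)(Σy) = 14·7964 − (118)(1045) = -11814
Denominator: √[(nΣx²−(Σx)²)(nΣy²−(Σy)²)]
  nΣx²−(Σx)² = 14·1234 − 13924 = 3352;  nΣy²−(Σy)² = 14·106233 − 1092025 = 395237
  √(3352·395237) = √1324834424 = 36398.2750
r = -11814 / 36398.2750 = -0.3246
t = r·√(n−2)/√(1−r²) = -0.3246·√12 / √(1−0.105365) = -1.124447 / 0.945851 = -1.189

-1.189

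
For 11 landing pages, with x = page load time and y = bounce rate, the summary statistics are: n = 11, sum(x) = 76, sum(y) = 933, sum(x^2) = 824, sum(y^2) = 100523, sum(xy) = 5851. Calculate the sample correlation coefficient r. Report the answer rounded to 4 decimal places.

S_xy = nΣxy − ΣxΣy = 11·5851 − 76·933 = 64361 − 70908 = -6547
S_xx = nΣx² − (Σx)² = 11·824 − 76² = 9064 − 5776 = 3288
S_yy = nΣy² − (Σy)² = 11·100523 − 933² = 1105753 − 870489 = 235264
r = S_xy / √(S_xx·S_yy) = -6547 / √(3288·235264) = -6547 / √773548032 = -6547 / 27812.7315 = -0.2354

-0.2354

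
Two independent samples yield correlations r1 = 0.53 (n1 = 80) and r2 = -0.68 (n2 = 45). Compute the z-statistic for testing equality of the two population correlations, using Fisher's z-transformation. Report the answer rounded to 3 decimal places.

7.399

z1 = atanh(0.53) = 0.590145,  z2 = atanh(-0.68) = -0.829114
SE = √(1/(n1−3) + 1/(n2−3)) = √(1/77 + 1/42) = √(0.0129870 + 0.0238095) = √0.0367965 = 0.191824
z = (z1 − z2)/SE = (0.590145 − (-0.829114)) / 0.191824 = 1.419259 / 0.191824 = 7.399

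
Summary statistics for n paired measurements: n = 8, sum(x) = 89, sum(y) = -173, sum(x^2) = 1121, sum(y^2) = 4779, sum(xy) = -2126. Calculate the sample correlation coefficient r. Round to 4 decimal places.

S_xy = nΣxy − ΣxΣy = 8·(-2126) − 89·(-173) = -17008 − (-15397) = -1611
S_xx = nΣx² − (Σx)² = 8·1121 − 89² = 8968 − 7921 = 1047
S_yy = nΣy² − (Σy)² = 8·4779 − (-173)² = 38232 − 29929 = 8303
r = S_xy / √(S_xx·S_yy) = -1611 / √(1047·8303) = -1611 / √8693241 = -1611 / 2948.4303 = -0.5464

-0.5464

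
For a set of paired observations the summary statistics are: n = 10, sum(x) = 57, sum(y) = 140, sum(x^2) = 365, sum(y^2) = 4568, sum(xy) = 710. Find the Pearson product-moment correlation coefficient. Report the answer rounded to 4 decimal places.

-0.2721

S_xy = nΣxy − ΣxΣy = 10·710 − 57·140 = 7100 − 7980 = -880
S_xx = nΣx² − (Σx)² = 10·365 − 57² = 3650 − 3249 = 401
S_yy = nΣy² − (Σy)² = 10·4568 − 140² = 45680 − 19600 = 26080
r = S_xy / √(S_xx·S_yy) = -880 / √(401·26080) = -880 / √10458080 = -880 / 3233.8955 = -0.2721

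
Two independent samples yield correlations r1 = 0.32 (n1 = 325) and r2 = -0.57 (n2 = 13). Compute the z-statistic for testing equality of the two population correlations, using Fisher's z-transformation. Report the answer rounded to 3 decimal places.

3.049

z1 = atanh(0.32) = 0.331647,  z2 = atanh(-0.57) = -0.647523
SE = √(1/(n1−3) + 1/(n2−3)) = √(1/322 + 1/10) = √(0.0031056 + 0.1000000) = √0.1031056 = 0.321101
z = (z1 − z2)/SE = (0.331647 − (-0.647523)) / 0.321101 = 0.979170 / 0.321101 = 3.049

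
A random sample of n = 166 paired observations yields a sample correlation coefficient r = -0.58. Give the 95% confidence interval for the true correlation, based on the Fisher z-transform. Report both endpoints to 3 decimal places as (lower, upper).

Fisher z: z_r = atanh(r) = ½·ln((1+(-0.58))/(1−(-0.58))) = -0.662463
SE(z) = 1/√(n−3) = 1/√163 = 0.078326
95% ⇒ z* = 1.960; margin = 1.960·0.078326 = 0.153519
CI on z-scale: (-0.815982, -0.508944)
Back-transform: tanh(-0.815982) = -0.672877, tanh(-0.508944) = -0.469122

(-0.673, -0.469)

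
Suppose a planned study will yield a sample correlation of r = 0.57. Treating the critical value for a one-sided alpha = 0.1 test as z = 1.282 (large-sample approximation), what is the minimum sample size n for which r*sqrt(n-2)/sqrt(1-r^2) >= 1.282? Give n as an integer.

6

r√(n−2)/√(1−r²) ≥ 1.282  ⇔  n−2 ≥ (1.282)²·(1−r²)/r²
(1−r²)/r² = (1−0.3249)/0.3249 = 2.0779
n ≥ 2 + 1.643524·2.0779 = 2 + 3.4151 = 5.4151
⌈5.4151⌉ = 6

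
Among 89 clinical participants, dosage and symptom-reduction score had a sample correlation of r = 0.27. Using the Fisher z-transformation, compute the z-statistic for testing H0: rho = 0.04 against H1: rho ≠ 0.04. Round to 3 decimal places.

z_r = atanh(0.27) = 0.276864,  z_0 = atanh(0.04) = 0.040021
SE = 1/√(n−3) = 1/√86 = 0.107833
z = (z_r − z_0)/SE = (0.276864 − 0.040021) / 0.107833 = 0.236843 / 0.107833 = 2.196

2.196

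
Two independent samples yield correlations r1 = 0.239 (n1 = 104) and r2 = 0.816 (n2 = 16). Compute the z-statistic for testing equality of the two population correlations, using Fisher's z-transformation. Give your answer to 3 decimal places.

Fisher z-transforms: z1 = atanh(0.239) = 0.243713, z2 = atanh(0.816) = 1.144728; difference d = -0.901015
Var(d) = 1/101 + 1/13 = 0.0099010 + 0.0769231 = 0.0868241
z = d/√Var(d) = -0.901015 / √0.0868241 = -0.901015 / 0.294659 = -3.058

-3.058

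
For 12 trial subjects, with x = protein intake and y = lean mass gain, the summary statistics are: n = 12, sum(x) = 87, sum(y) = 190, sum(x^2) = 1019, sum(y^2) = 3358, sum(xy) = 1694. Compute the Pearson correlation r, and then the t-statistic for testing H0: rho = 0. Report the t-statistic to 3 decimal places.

S_xy = nΣxy − ΣxΣy = 12·1694 − 87·190 = 20328 − 16530 = 3798
S_xx = nΣx² − (Σx)² = 12·1019 − 87² = 12228 − 7569 = 4659
S_yy = nΣy² − (Σy)² = 12·3358 − 190² = 40296 − 36100 = 4196
r = S_xy / √(S_xx·S_yy) = 3798 / √(4659·4196) = 3798 / √19549164 = 3798 / 4421.4437 = 0.8590
t = r·√(n−2)/√(1−r²) = 0.8590·√10 / √(1−0.737881) = 2.716397 / 0.511976 = 5.306

5.306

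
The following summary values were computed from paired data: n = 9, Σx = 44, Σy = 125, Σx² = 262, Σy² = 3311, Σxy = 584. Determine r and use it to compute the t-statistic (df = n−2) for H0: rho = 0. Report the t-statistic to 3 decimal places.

S_xy = nΣxy − ΣxΣy = 9·584 − 44·125 = 5256 − 5500 = -244
S_xx = nΣx² − (Σx)² = 9·262 − 44² = 2358 − 1936 = 422
S_yy = nΣy² − (Σy)² = 9·3311 − 125² = 29799 − 15625 = 14174
r = S_xy / √(S_xx·S_yy) = -244 / √(422·14174) = -244 / √5981428 = -244 / 2445.6958 = -0.0998
t = r·√(n−2)/√(1−r²) = -0.0998·√7 / √(1−0.009960) = -0.264046 / 0.995008 = -0.265

-0.265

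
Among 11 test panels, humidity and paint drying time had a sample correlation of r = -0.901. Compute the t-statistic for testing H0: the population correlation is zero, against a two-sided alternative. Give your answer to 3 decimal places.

-6.231

t = r·√(n−2) / √(1−r²) with r = -0.901, n = 11
  = -0.901·√9 / √(1 − 0.811801)
  = -0.901·3.000000 / 0.433819
  = -2.703000 / 0.433819 = -6.231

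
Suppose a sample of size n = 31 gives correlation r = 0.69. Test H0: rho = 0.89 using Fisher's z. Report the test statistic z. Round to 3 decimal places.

Fisher z: atanh(0.69) = 0.847956, atanh(0.89) = 1.421926
z = (z_r − z_0)·√(n−3) = (0.847956 − 1.421926)·√28 = -0.573970 · 5.291503 = -3.037

-3.037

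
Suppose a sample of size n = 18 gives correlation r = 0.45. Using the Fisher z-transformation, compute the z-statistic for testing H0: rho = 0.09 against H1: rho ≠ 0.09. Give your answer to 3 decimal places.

z_r = atanh(0.45) = 0.484700,  z_0 = atanh(0.09) = 0.090244
SE = 1/√(n−3) = 1/√15 = 0.258199
z = (z_r − z_0)/SE = (0.484700 − 0.090244) / 0.258199 = 0.394456 / 0.258199 = 1.528

1.528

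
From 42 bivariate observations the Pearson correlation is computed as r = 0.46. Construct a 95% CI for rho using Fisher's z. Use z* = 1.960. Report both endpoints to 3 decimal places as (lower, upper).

Fisher z: z_r = atanh(r) = ½·ln((1+0.46)/(1−0.46)) = 0.497311
SE(z) = 1/√(n−3) = 1/√39 = 0.160128
95% ⇒ z* = 1.960; margin = 1.960·0.160128 = 0.313851
CI on z-scale: (0.183460, 0.811162)
Back-transform: tanh(0.183460) = 0.181429, tanh(0.811162) = 0.670231

(0.181, 0.670)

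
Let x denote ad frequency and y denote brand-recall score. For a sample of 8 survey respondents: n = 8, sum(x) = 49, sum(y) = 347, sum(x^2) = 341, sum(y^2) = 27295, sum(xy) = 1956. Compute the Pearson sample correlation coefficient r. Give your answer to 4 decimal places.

-0.2394

S_xy = nΣxy − ΣxΣy = 8·1956 − 49·347 = 15648 − 17003 = -1355
S_xx = nΣx² − (Σx)² = 8·341 − 49² = 2728 − 2401 = 327
S_yy = nΣy² − (Σy)² = 8·27295 − 347² = 218360 − 120409 = 97951
r = S_xy / √(S_xx·S_yy) = -1355 / √(327·97951) = -1355 / √32029977 = -1355 / 5659.5032 = -0.2394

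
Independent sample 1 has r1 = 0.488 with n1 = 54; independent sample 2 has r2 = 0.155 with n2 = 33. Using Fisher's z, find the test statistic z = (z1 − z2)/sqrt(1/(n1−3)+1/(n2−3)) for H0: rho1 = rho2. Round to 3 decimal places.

1.639

z1 = atanh(0.488) = 0.533432,  z2 = atanh(0.155) = 0.156259
SE = √(1/(n1−3) + 1/(n2−3)) = √(1/51 + 1/30) = √(0.0196078 + 0.0333333) = √0.0529411 = 0.230089
z = (z1 − z2)/SE = (0.533432 − 0.156259) / 0.230089 = 0.377173 / 0.230089 = 1.639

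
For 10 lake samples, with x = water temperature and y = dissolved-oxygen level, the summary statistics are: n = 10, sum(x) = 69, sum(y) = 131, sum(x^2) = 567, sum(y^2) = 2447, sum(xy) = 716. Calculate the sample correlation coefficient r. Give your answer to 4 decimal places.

S_xy = nΣxy − ΣxΣy = 10·716 − 69·131 = 7160 − 9039 = -1879
S_xx = nΣx² − (Σx)² = 10·567 − 69² = 5670 − 4761 = 909
S_yy = nΣy² − (Σy)² = 10·2447 − 131² = 24470 − 17161 = 7309
r = S_xy / √(S_xx·S_yy) = -1879 / √(909·7309) = -1879 / √6643881 = -1879 / 2577.5727 = -0.7290

-0.7290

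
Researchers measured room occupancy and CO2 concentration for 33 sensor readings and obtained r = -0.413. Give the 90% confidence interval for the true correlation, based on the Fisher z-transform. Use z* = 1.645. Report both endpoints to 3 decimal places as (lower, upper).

z_r = atanh(-0.413) = -0.439223;  SE = 1/√(n−3) = 1/√30 = 0.182574
z-limits: -0.439223 ± 1.645·0.182574 = -0.439223 ± 0.300334 = [-0.739557, -0.138889]
ρ-limits: (tanh -0.739557, tanh -0.138889) = (-0.629, -0.138)

(-0.629, -0.138)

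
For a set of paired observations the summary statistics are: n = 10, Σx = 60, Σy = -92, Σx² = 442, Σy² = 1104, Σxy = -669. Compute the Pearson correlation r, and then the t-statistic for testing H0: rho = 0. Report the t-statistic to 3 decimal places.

S_xy = nΣxy − ΣxΣy = 10·(-669) − 60·(-92) = -6690 − (-5520) = -1170
S_xx = nΣx² − (Σx)² = 10·442 − 60² = 4420 − 3600 = 820
S_yy = nΣy² − (Σy)² = 10·1104 − (-92)² = 11040 − 8464 = 2576
r = S_xy / √(S_xx·S_yy) = -1170 / √(820·2576) = -1170 / √2112320 = -1170 / 1453.3823 = -0.8050
t = r·√(n−2)/√(1−r²) = -0.8050·√8 / √(1−0.648025) = -2.276884 / 0.593275 = -3.838

-3.838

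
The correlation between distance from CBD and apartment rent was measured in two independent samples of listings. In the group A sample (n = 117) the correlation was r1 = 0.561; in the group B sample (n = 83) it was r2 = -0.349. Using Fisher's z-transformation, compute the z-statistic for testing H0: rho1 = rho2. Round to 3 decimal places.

z1 = atanh(0.561) = 0.634291,  z2 = atanh(-0.349) = -0.364305
SE = √(1/(n1−3) + 1/(n2−3)) = √(1/114 + 1/80) = √(0.0087719 + 0.0125000) = √0.0212719 = 0.145849
z = (z1 − z2)/SE = (0.634291 − (-0.364305)) / 0.145849 = 0.998596 / 0.145849 = 6.847

6.847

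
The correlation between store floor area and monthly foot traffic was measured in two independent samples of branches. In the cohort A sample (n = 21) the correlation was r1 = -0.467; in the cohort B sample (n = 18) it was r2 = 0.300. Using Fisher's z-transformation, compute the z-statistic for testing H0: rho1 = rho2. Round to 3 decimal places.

z1 = atanh(-0.467) = -0.506227,  z2 = atanh(0.300) = 0.309520
SE = √(1/(n1−3) + 1/(n2−3)) = √(1/18 + 1/15) = √(0.0555556 + 0.0666667) = √0.1222223 = 0.349603
z = (z1 − z2)/SE = (-0.506227 − 0.309520) / 0.349603 = -0.815747 / 0.349603 = -2.333

-2.333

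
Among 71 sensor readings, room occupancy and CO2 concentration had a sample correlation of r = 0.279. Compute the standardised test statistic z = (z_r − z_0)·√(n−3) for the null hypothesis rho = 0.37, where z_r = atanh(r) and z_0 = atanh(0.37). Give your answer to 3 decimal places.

Fisher z: atanh(0.279) = 0.286597, atanh(0.37) = 0.388423
z = (z_r − z_0)·√(n−3) = (0.286597 − 0.388423)·√68 = -0.101826 · 8.246211 = -0.840

-0.840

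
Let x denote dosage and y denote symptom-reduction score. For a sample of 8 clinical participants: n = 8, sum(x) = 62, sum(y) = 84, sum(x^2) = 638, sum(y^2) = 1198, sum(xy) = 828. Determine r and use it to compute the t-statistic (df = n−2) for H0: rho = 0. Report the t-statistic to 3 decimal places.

Numerator: nΣxy − (Σx)(Σy) = 8·828 − (62)(84) = 1416
Denominator: √[(nΣx²−(Σx)²)(nΣy²−(Σy)²)]
  nΣx²−(Σx)² = 8·638 − 3844 = 1260;  nΣy²−(Σy)² = 8·1198 − 7056 = 2528
  √(1260·2528) = √3185280 = 1784.7353
r = 1416 / 1784.7353 = 0.7934
t = r·√(n−2)/√(1−r²) = 0.7934·√6 / √(1−0.629484) = 1.943425 / 0.608700 = 3.193

3.193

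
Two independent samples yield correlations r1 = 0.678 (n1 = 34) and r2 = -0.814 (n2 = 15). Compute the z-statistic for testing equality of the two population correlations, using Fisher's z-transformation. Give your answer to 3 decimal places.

5.777

Fisher z-transforms: z1 = atanh(0.678) = 0.825403, z2 = atanh(-0.814) = -1.138771; difference d = 1.964174
Var(d) = 1/31 + 1/12 = 0.0322581 + 0.0833333 = 0.1155914
z = d/√Var(d) = 1.964174 / √0.1155914 = 1.964174 / 0.339987 = 5.777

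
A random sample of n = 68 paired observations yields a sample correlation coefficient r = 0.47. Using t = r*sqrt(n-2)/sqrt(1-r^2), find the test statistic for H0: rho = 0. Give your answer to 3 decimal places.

t = r·√(n−2) / √(1−r²) with r = 0.47, n = 68
  = 0.47·√66 / √(1 − 0.2209)
  = 0.47·8.124038 / 0.882666
  = 3.818298 / 0.882666 = 4.326

4.326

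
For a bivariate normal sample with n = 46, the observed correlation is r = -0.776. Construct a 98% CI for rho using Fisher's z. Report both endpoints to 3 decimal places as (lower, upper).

(-0.883, -0.592)

z_r = atanh(-0.776) = -1.035236;  SE = 1/√(n−3) = 1/√43 = 0.152499
z-limits: -1.035236 ± 2.326·0.152499 = -1.035236 ± 0.354713 = [-1.389949, -0.680523]
ρ-limits: (tanh -1.389949, tanh -0.680523) = (-0.883, -0.592)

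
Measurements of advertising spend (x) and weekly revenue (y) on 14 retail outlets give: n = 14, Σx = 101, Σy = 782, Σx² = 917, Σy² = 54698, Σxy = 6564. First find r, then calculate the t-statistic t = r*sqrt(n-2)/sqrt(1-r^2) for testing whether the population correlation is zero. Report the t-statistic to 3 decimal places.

S_xy = nΣxy − ΣxΣy = 14·6564 − 101·782 = 91896 − 78982 = 12914
S_xx = nΣx² − (Σx)² = 14·917 − 101² = 12838 − 10201 = 2637
S_yy = nΣy² − (Σy)² = 14·54698 − 782² = 765772 − 611524 = 154248
r = S_xy / √(S_xx·S_yy) = 12914 / √(2637·154248) = 12914 / √406751976 = 12914 / 20168.0930 = 0.6403
t = r·√(n−2)/√(1−r²) = 0.6403·√12 / √(1−0.409984) = 2.218064 / 0.768125 = 2.888

2.888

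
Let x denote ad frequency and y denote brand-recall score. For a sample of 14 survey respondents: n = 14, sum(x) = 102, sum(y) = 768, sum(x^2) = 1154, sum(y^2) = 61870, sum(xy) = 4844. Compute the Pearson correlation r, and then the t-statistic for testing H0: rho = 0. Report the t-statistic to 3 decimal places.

Numerator: nΣxy − (Σx)(Σy) = 14·4844 − (102)(768) = -10520
Denominator: √[(nΣx²−(Σx)²)(nΣy²−(Σy)²)]
  nΣx²−(Σx)² = 14·1154 − 10404 = 5752;  nΣy²−(Σy)² = 14·61870 − 589824 = 276356
  √(5752·276356) = √1589599712 = 39869.7844
r = -10520 / 39869.7844 = -0.2639
t = r·√(n−2)/√(1−r²) = -0.2639·√12 / √(1−0.069643) = -0.914176 / 0.964550 = -0.948

-0.948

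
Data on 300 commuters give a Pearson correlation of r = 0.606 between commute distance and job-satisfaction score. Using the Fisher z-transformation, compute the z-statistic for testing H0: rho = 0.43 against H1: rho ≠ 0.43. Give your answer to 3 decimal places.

4.182

Fisher z: atanh(0.606) = 0.702575, atanh(0.43) = 0.459897
z = (z_r − z_0)·√(n−3) = (0.702575 − 0.459897)·√297 = 0.242678 · 17.233688 = 4.182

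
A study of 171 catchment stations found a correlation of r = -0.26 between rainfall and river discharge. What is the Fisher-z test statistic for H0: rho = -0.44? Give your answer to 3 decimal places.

Fisher z: atanh(-0.26) = -0.266108, atanh(-0.44) = -0.472231
z = (z_r − z_0)·√(n−3) = (-0.266108 − (-0.472231))·√168 = 0.206123 · 12.961481 = 2.672

2.672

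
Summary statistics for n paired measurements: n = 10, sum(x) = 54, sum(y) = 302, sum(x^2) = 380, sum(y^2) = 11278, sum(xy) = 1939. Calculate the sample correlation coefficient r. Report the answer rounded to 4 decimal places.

0.7057

Numerator: nΣxy − (Σx)(Σy) = 10·1939 − (54)(302) = 3082
Denominator: √[(nΣx²−(Σx)²)(nΣy²−(Σy)²)]
  nΣx²−(Σx)² = 10·380 − 2916 = 884;  nΣy²−(Σy)² = 10·11278 − 91204 = 21576
  √(884·21576) = √19073184 = 4367.2857
r = 3082 / 4367.2857 = 0.7057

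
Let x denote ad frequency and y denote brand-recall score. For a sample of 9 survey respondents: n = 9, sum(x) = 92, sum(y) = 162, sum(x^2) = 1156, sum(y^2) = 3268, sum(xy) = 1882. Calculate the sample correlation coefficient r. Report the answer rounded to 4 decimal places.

S_xy = nΣxy − ΣxΣy = 9·1882 − 92·162 = 16938 − 14904 = 2034
S_xx = nΣx² − (Σx)² = 9·1156 − 92² = 10404 − 8464 = 1940
S_yy = nΣy² − (Σy)² = 9·3268 − 162² = 29412 − 26244 = 3168
r = S_xy / √(S_xx·S_yy) = 2034 / √(1940·3168) = 2034 / √6145920 = 2034 / 2479.0966 = 0.8205

0.8205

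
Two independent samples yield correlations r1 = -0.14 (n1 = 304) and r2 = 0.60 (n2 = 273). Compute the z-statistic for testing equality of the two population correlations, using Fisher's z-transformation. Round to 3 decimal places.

-9.951

z1 = atanh(-0.14) = -0.140926,  z2 = atanh(0.60) = 0.693147
SE = √(1/(n1−3) + 1/(n2−3)) = √(1/301 + 1/270) = √(0.0033223 + 0.0037037) = √0.0070260 = 0.083821
z = (z1 − z2)/SE = (-0.140926 − 0.693147) / 0.083821 = -0.834073 / 0.083821 = -9.951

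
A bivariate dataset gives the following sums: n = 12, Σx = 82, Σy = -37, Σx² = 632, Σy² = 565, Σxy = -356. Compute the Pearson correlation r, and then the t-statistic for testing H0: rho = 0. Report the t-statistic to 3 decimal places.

-2.216

Numerator: nΣxy − (Σx)(Σy) = 12·(-356) − (82)(-37) = -1238
Denominator: √[(nΣx²−(Σx)²)(nΣy²−(Σy)²)]
  nΣx²−(Σx)² = 12·632 − 6724 = 860;  nΣy²−(Σy)² = 12·565 − 1369 = 5411
  √(860·5411) = √4653460 = 2157.1880
r = -1238 / 2157.1880 = -0.5739
t = r·√(n−2)/√(1−r²) = -0.5739·√10 / √(1−0.329361) = -1.814831 / 0.818926 = -2.216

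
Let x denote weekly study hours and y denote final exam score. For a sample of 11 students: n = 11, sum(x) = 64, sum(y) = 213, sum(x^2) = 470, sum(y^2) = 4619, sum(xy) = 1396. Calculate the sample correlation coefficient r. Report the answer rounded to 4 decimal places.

0.7132

S_xy = nΣxy − ΣxΣy = 11·1396 − 64·213 = 15356 − 13632 = 1724
S_xx = nΣx² − (Σx)² = 11·470 − 64² = 5170 − 4096 = 1074
S_yy = nΣy² − (Σy)² = 11·4619 − 213² = 50809 − 45369 = 5440
r = S_xy / √(S_xx·S_yy) = 1724 / √(1074·5440) = 1724 / √5842560 = 1724 / 2417.1388 = 0.7132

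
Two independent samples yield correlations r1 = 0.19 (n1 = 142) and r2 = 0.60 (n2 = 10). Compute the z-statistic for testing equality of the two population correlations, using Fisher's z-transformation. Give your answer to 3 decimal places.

-1.293

Fisher z-transforms: z1 = atanh(0.19) = 0.192337, z2 = atanh(0.60) = 0.693147; difference d = -0.500810
Var(d) = 1/139 + 1/7 = 0.0071942 + 0.1428571 = 0.1500513
z = d/√Var(d) = -0.500810 / √0.1500513 = -0.500810 / 0.387365 = -1.293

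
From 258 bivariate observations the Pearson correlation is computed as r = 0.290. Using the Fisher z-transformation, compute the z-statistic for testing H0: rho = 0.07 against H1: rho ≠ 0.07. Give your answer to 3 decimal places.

z_r = atanh(0.290) = 0.298566,  z_0 = atanh(0.07) = 0.070115
SE = 1/√(n−3) = 1/√255 = 0.062622
z = (z_r − z_0)/SE = (0.298566 − 0.070115) / 0.062622 = 0.228451 / 0.062622 = 3.648

3.648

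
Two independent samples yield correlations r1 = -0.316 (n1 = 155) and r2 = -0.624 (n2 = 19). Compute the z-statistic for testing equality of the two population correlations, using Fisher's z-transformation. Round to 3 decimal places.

Fisher z-transforms: z1 = atanh(-0.316) = -0.327197, z2 = atanh(-0.624) = -0.731529; difference d = 0.404332
Var(d) = 1/152 + 1/16 = 0.0065789 + 0.0625000 = 0.0690789
z = d/√Var(d) = 0.404332 / √0.0690789 = 0.404332 / 0.262829 = 1.538

1.538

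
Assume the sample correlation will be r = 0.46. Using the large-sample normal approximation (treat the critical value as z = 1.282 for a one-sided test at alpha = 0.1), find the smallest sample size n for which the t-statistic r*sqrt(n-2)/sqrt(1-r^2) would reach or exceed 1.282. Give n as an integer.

Need r·√(n−2)/√(1−r²) ≥ 1.282
√(n−2) ≥ 1.282·√(1−0.2116) / 0.46 = 1.282·0.887919 / 0.46 = 2.4746
n−2 ≥ 6.1236  ⇒  n ≥ 8.1236
Smallest integer n = 9

9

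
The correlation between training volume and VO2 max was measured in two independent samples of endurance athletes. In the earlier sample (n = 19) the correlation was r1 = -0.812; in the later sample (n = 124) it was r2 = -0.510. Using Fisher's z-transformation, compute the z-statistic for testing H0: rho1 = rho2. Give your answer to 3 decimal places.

-2.143

z1 = atanh(-0.812) = -1.132872,  z2 = atanh(-0.510) = -0.562730
SE = √(1/(n1−3) + 1/(n2−3)) = √(1/16 + 1/121) = √(0.0625000 + 0.0082645) = √0.0707645 = 0.266016
z = (z1 − z2)/SE = (-1.132872 − (-0.562730)) / 0.266016 = -0.570142 / 0.266016 = -2.143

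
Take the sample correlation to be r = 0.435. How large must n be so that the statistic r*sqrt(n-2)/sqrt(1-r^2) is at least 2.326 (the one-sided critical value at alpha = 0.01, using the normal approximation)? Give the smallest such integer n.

26

Need r·√(n−2)/√(1−r²) ≥ 2.326
√(n−2) ≥ 2.326·√(1−0.189225) / 0.435 = 2.326·0.900430 / 0.435 = 4.8147
n−2 ≥ 23.1813  ⇒  n ≥ 25.1813
Smallest integer n = 26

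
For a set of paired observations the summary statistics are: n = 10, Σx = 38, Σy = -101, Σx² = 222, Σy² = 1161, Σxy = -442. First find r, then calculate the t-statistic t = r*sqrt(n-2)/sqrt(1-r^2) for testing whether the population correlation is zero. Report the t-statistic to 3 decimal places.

S_xy = nΣxy − ΣxΣy = 10·(-442) − 38·(-101) = -4420 − (-3838) = -582
S_xx = nΣx² − (Σx)² = 10·222 − 38² = 2220 − 1444 = 776
S_yy = nΣy² − (Σy)² = 10·1161 − (-101)² = 11610 − 10201 = 1409
r = S_xy / √(S_xx·S_yy) = -582 / √(776·1409) = -582 / √1093384 = -582 / 1045.6500 = -0.5566
t = r·√(n−2)/√(1−r²) = -0.5566·√8 / √(1−0.309804) = -1.574303 / 0.830780 = -1.895

-1.895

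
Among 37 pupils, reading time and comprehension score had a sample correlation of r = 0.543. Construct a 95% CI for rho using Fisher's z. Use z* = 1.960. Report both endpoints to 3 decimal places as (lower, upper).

(0.266, 0.737)

z_r = atanh(0.543) = 0.608400;  SE = 1/√(n−3) = 1/√34 = 0.171499
z-limits: 0.608400 ± 1.960·0.171499 = 0.608400 ± 0.336138 = [0.272262, 0.944538]
ρ-limits: (tanh 0.272262, tanh 0.944538) = (0.266, 0.737)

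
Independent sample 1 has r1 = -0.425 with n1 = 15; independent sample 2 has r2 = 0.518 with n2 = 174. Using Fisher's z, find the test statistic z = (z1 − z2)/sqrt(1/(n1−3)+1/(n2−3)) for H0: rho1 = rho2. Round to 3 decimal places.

-3.440

Fisher z-transforms: z1 = atanh(-0.425) = -0.453779, z2 = atanh(0.518) = 0.573602; difference d = -1.027381
Var(d) = 1/12 + 1/171 = 0.0833333 + 0.0058480 = 0.0891813
z = d/√Var(d) = -1.027381 / √0.0891813 = -1.027381 / 0.298632 = -3.440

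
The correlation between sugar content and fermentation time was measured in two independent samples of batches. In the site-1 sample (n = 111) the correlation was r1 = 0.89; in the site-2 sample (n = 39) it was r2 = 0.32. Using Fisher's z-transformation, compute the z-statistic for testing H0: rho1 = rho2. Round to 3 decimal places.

z1 = atanh(0.89) = 1.421926,  z2 = atanh(0.32) = 0.331647
SE = √(1/(n1−3) + 1/(n2−3)) = √(1/108 + 1/36) = √(0.0092593 + 0.0277778) = √0.0370371 = 0.192450
z = (z1 − z2)/SE = (1.421926 − 0.331647) / 0.192450 = 1.090279 / 0.192450 = 5.665

5.665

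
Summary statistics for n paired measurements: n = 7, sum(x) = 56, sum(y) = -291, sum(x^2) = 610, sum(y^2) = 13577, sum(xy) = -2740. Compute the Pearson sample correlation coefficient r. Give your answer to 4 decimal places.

S_xy = nΣxy − ΣxΣy = 7·(-2740) − 56·(-291) = -19180 − (-16296) = -2884
S_xx = nΣx² − (Σx)² = 7·610 − 56² = 4270 − 3136 = 1134
S_yy = nΣy² − (Σy)² = 7·13577 − (-291)² = 95039 − 84681 = 10358
r = S_xy / √(S_xx·S_yy) = -2884 / √(1134·10358) = -2884 / √11745972 = -2884 / 3427.2397 = -0.8415

-0.8415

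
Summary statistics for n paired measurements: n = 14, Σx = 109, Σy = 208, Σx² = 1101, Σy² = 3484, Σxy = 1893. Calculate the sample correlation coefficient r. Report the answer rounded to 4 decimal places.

0.8679

S_xy = nΣxy − ΣxΣy = 14·1893 − 109·208 = 26502 − 22672 = 3830
S_xx = nΣx² − (Σx)² = 14·1101 − 109² = 15414 − 11881 = 3533
S_yy = nΣy² − (Σy)² = 14·3484 − 208² = 48776 − 43264 = 5512
r = S_xy / √(S_xx·S_yy) = 3830 / √(3533·5512) = 3830 / √19473896 = 3830 / 4412.9237 = 0.8679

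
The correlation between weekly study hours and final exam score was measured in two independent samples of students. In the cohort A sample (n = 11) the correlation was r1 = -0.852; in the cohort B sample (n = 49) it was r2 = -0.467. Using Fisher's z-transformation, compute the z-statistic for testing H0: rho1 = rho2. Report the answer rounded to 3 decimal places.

z1 = atanh(-0.852) = -1.263405,  z2 = atanh(-0.467) = -0.506227
SE = √(1/(n1−3) + 1/(n2−3)) = √(1/8 + 1/46) = √(0.1250000 + 0.0217391) = √0.1467391 = 0.383065
z = (z1 − z2)/SE = (-1.263405 − (-0.506227)) / 0.383065 = -0.757178 / 0.383065 = -1.977

-1.977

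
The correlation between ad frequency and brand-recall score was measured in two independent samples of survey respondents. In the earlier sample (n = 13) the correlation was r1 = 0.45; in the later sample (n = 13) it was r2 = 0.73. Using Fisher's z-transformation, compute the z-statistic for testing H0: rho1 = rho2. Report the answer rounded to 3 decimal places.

-0.993

Fisher z-transforms: z1 = atanh(0.45) = 0.484700, z2 = atanh(0.73) = 0.928727; difference d = -0.444027
Var(d) = 1/10 + 1/10 = 0.1000000 + 0.1000000 = 0.2000000
z = d/√Var(d) = -0.444027 / √0.2000000 = -0.444027 / 0.447214 = -0.993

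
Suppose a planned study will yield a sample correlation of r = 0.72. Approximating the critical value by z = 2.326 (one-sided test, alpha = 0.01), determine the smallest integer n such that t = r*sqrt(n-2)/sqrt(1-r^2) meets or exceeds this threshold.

Need r·√(n−2)/√(1−r²) ≥ 2.326
√(n−2) ≥ 2.326·√(1−0.5184) / 0.72 = 2.326·0.693974 / 0.72 = 2.2419
n−2 ≥ 5.0261  ⇒  n ≥ 7.0261
Smallest integer n = 8

8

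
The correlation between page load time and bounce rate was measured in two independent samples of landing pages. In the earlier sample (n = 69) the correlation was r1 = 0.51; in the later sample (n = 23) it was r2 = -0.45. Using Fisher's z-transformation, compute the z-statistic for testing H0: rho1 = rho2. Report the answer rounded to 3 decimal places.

4.104

z1 = atanh(0.51) = 0.562730,  z2 = atanh(-0.45) = -0.484700
SE = √(1/(n1−3) + 1/(n2−3)) = √(1/66 + 1/20) = √(0.0151515 + 0.0500000) = √0.0651515 = 0.255248
z = (z1 − z2)/SE = (0.562730 − (-0.484700)) / 0.255248 = 1.047430 / 0.255248 = 4.104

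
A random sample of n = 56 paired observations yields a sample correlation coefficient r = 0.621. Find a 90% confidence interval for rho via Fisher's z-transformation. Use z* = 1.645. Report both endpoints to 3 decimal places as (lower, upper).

Fisher z: z_r = atanh(r) = ½·ln((1+0.621)/(1−0.621)) = 0.726631
SE(z) = 1/√(n−3) = 1/√53 = 0.137361
90% ⇒ z* = 1.645; margin = 1.645·0.137361 = 0.225959
CI on z-scale: (0.500672, 0.952590)
Back-transform: tanh(0.500672) = 0.462645, tanh(0.952590) = 0.740953

(0.463, 0.741)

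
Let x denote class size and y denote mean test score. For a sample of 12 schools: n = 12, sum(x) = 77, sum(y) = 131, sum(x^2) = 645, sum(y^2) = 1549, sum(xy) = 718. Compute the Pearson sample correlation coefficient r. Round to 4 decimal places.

S_xy = nΣxy − ΣxΣy = 12·718 − 77·131 = 8616 − 10087 = -1471
S_xx = nΣx² − (Σx)² = 12·645 − 77² = 7740 − 5929 = 1811
S_yy = nΣy² − (Σy)² = 12·1549 − 131² = 18588 − 17161 = 1427
r = S_xy / √(S_xx·S_yy) = -1471 / √(1811·1427) = -1471 / √2584297 = -1471 / 1607.5749 = -0.9150

-0.9150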